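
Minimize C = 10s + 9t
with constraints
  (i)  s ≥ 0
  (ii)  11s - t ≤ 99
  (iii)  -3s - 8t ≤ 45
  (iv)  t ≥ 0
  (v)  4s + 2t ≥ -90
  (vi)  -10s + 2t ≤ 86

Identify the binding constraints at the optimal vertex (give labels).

(i) and (iv)

Feasible corners and C = 10s + 9t:
  (0, 0) → C = 0
  (0, 43) → C = 387
  (9, 0) → C = 90
  (71/3, 484/3) → C = 5066/3

The minimum is at (0, 0). Substituting into each constraint, equality holds for (i) and (iv); the remaining constraints have slack.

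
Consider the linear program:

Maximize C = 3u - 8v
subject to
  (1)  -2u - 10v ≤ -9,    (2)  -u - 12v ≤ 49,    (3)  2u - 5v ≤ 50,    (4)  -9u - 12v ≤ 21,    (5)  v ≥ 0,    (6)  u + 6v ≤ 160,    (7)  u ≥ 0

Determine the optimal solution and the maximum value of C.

u = 25, v = 0, maximum C = 75

Vertices and C = 3u - 8v:
  (9/2, 0) → C = 27/2
  (0, 9/10) → C = -36/5
  (25, 0) → C = 75
  (1100/17, 270/17) → C = 1140/17
  (0, 80/3) → C = -640/3

The optimum lies where 2u - 5v = 50 and v = 0.
Solving simultaneously gives u = 25, v = 0.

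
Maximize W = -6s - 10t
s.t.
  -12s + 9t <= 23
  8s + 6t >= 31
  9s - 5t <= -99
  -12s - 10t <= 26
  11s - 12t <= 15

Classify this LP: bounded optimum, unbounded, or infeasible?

The boundaries -12s + 9t = 23 and 8s + 6t = 31 meet at (47/48, 139/36), but that point violates 9s - 5t ≤ -99. Every candidate vertex is excluded by some other constraint, so the feasible region is empty.

infeasible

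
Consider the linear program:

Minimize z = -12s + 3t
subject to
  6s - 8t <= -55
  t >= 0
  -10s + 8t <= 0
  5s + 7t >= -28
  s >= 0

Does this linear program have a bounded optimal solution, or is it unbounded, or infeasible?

From the feasible point (55/4, 275/16), moving in the direction (8, 10) keeps every constraint satisfied while z decreases without bound.

unbounded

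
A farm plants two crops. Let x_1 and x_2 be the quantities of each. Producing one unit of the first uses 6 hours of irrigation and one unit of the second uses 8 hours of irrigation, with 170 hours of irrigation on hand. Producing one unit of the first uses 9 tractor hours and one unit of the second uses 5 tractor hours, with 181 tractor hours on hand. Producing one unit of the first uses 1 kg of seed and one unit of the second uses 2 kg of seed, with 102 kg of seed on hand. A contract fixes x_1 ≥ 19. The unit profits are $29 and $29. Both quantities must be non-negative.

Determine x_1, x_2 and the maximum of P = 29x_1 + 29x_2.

x_1 = 19, x_2 = 2, maximum P = 609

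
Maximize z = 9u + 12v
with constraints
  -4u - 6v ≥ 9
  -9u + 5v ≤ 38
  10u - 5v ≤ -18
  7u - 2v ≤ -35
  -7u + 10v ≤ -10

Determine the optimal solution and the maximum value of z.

Extreme points and z = 9u + 12v:
  (-86/11, -356/55) → z = -8142/55
  (-139/15, -224/15) → z = -1313/5
  (-185/28, -45/8) → z = -3555/28
The feasible region is unbounded (it extends along (-5, -9), (-1, -2)), but z strictly decreases along every unbounded feasible direction, so there is no improving ray and the maximum is attained at a vertex.

The optimum lies where 7u - 2v = -35 and -7u + 10v = -10.
Solving simultaneously gives u = -185/28, v = -45/8.

u = -185/28, v = -45/8, maximum z = -3555/28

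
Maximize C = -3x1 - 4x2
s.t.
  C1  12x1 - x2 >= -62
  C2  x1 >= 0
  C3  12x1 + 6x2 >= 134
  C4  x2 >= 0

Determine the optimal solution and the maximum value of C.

x1 = 67/6, x2 = 0, maximum C = -67/2

Feasible corners and C = -3x1 - 4x2:
  (0, 62) → C = -248
  (0, 67/3) → C = -268/3
  (67/6, 0) → C = -67/2
The feasible region is unbounded (it extends along (1, 12), (1, 0)), but C strictly decreases along every unbounded feasible direction, so there is no improving ray and the maximum is attained at a vertex.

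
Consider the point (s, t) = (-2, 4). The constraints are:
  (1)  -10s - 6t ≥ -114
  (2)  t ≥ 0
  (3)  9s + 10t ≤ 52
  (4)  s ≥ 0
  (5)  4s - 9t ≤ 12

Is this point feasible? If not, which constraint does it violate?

Constraint (4): s = -2, which is not ≥ 0. All other constraints are satisfied.

not feasible — violates (4)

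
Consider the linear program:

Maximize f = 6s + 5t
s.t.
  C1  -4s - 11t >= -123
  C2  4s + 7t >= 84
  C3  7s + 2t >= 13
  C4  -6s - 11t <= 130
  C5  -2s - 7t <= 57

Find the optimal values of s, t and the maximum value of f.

Corner points and f = 6s + 5t:
  (63/16, 39/4) → f = 579/8
  (248, -79) → f = 1093
  (141/2, -198/7) → f = 1971/7

At the optimal vertex, -4s - 11t = -123 and -2s - 7t = 57.
Solving simultaneously gives s = 248, t = -79.

s = 248, t = -79, maximum f = 1093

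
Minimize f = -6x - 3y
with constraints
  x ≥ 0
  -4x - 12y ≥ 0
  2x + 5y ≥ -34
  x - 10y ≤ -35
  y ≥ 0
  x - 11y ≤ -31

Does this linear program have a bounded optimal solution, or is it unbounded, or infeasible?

infeasible

The boundaries x = 0 and x - 10y = -35 meet at (0, 7/2), but that point violates -4x - 12y ≥ 0. Every candidate vertex is excluded by some other constraint, so the feasible region is empty.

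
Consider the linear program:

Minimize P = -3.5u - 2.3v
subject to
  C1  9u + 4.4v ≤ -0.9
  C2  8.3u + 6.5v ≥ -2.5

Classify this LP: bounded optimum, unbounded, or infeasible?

From the feasible point (515/2198, -1503/2198), moving in the direction (-4.4, 9) keeps every constraint satisfied while P decreases without bound.

unbounded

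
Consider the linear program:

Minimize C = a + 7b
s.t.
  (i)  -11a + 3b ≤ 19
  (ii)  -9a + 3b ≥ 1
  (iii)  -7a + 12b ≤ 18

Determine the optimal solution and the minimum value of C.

Corner points and C = a + 7b:
  (-9, -80/3) → C = -587/3
  (-58/37, 65/111) → C = 281/111
  (14/29, 155/87) → C = 1127/87

a = -9, b = -80/3, minimum C = -587/3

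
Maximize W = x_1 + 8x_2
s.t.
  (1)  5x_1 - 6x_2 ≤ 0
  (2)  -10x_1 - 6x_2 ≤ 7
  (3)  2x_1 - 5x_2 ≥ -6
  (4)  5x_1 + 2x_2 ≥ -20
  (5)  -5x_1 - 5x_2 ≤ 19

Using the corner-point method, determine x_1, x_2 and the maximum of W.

Feasible corners and W = x_1 + 8x_2:
  (-7/15, -7/18) → W = -161/45
  (36/13, 30/13) → W = 276/13
  (-71/62, 23/31) → W = 297/62

x_1 = 36/13, x_2 = 30/13, maximum W = 276/13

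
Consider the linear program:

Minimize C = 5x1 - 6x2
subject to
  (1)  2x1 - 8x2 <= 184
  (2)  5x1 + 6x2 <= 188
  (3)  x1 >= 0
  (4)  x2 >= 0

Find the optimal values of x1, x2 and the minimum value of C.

x1 = 0, x2 = 94/3, minimum C = -188

Feasible corners and C = 5x1 - 6x2:
  (0, 94/3) → C = -188
  (188/5, 0) → C = 188
  (0, 0) → C = 0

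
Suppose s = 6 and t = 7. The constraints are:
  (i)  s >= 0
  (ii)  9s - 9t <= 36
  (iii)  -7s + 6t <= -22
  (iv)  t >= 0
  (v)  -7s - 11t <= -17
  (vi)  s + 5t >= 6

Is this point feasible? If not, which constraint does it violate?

not feasible — violates (iii)

Constraint (iii): -7s + 6t = 0, which is not ≤ -22. All other constraints are satisfied.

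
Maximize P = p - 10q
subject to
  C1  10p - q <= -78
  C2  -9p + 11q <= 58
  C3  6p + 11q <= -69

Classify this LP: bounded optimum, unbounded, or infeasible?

unbounded

From the feasible point (-927/116, -111/58), moving in the direction (-11, -9) keeps every constraint satisfied while P increases without bound.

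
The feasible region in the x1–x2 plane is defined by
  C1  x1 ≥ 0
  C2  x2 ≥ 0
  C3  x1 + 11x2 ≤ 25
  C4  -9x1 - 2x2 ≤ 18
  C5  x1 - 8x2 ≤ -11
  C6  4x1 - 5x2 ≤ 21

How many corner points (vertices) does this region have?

3

Pairwise boundary intersections that survive every other constraint:
  (0, 25/11)
  (0, 11/8)
  (79/19, 36/19)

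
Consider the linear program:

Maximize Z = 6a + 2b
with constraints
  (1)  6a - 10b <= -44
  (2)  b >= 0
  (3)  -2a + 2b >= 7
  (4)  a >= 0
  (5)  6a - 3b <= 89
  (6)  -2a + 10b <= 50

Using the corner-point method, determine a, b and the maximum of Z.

Corner points and Z = 6a + 2b:
  (0, 22/5) → Z = 44/5
  (3/2, 53/10) → Z = 98/5
  (0, 5) → Z = 10

The binding constraints are 6a - 10b = -44 and -2a + 10b = 50.
Solving simultaneously gives a = 3/2, b = 53/10.

a = 3/2, b = 53/10, maximum Z = 98/5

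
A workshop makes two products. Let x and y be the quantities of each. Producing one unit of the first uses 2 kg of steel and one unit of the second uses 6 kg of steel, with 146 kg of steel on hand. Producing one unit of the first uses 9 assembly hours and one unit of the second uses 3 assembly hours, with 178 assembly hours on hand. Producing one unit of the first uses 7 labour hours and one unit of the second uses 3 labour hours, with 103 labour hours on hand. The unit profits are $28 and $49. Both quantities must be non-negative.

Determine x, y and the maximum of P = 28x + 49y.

x = 5, y = 68/3, maximum P = 3752/3

Extreme points and P = 28x + 49y:
  (0, 0) → P = 0
  (0, 73/3) → P = 3577/3
  (103/7, 0) → P = 412
  (5, 68/3) → P = 3752/3

The binding constraints are 2x + 6y = 146 and 7x + 3y = 103.
Solving simultaneously gives x = 5, y = 68/3.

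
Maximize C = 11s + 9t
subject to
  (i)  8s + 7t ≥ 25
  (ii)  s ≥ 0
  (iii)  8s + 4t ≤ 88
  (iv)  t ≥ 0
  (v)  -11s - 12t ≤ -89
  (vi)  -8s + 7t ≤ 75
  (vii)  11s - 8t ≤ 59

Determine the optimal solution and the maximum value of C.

s = 79/22, t = 163/11, maximum C = 3803/22

Feasible corners and C = 11s + 9t:
  (0, 89/12) → C = 267/4
  (0, 75/7) → C = 675/7
  (79/22, 163/11) → C = 3803/22
  (235/27, 124/27) → C = 3701/27
  (71/11, 3/2) → C = 169/2

At the optimal vertex, 8s + 4t = 88 and -8s + 7t = 75.
Solving simultaneously gives s = 79/22, t = 163/11.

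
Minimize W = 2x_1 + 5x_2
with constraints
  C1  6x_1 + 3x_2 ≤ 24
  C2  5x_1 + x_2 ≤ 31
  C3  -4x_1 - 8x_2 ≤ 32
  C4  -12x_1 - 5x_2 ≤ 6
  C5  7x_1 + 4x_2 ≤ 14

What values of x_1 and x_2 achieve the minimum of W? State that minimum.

x_1 = 6, x_2 = -7, minimum W = -23

Feasible corners and W = 2x_1 + 5x_2:
  (28/19, -90/19) → W = -394/19
  (6, -7) → W = -23
  (-94/13, 210/13) → W = 862/13

The optimum lies where -4x_1 - 8x_2 = 32 and 7x_1 + 4x_2 = 14.
Solving simultaneously gives x_1 = 6, x_2 = -7.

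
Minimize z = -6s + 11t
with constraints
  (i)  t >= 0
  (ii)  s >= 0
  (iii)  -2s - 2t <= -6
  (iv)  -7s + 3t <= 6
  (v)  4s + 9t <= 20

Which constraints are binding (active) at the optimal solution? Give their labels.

Corner points and z = -6s + 11t:
  (3, 0) → z = -18
  (5, 0) → z = -30
  (7/5, 8/5) → z = 46/5

The minimum is at (5, 0). Substituting into each constraint, equality holds for (i) and (v); the remaining constraints have slack.

(i) and (v)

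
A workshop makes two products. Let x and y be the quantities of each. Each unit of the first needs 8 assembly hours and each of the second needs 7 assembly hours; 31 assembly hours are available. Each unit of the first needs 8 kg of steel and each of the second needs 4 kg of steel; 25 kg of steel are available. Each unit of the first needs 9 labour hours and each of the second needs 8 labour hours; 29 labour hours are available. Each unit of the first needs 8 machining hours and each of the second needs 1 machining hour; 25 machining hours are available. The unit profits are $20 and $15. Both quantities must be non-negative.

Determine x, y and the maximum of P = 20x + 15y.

Vertices and P = 20x + 15y:
  (0, 0) → P = 0
  (0, 29/8) → P = 435/8
  (25/8, 0) → P = 125/2
  (3, 1/4) → P = 255/4

The optimum lies where 8x + 4y = 25 and 9x + 8y = 29.
Solving simultaneously gives x = 3, y = 1/4.

x = 3, y = 1/4, maximum P = 255/4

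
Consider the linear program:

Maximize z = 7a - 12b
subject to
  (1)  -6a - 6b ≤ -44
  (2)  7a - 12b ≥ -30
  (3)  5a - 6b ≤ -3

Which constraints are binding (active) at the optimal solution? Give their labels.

Vertices and z = 7a - 12b:
  (58/19, 244/57) → z = -30
  (41/11, 119/33) → z = -189/11
  (8, 43/6) → z = -30

The maximum is at (41/11, 119/33). Substituting into each constraint, equality holds for (1) and (3); the remaining constraints have slack.

(1) and (3)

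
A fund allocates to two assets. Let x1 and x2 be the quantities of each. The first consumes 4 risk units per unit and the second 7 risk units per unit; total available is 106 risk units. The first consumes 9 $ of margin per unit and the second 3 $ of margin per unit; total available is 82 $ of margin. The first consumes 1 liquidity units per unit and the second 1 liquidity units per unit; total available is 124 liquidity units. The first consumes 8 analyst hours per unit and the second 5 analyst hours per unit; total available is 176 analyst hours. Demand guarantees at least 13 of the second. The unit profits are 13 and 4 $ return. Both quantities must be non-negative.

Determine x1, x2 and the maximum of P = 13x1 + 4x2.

x1 = 15/4, x2 = 13, maximum P = 403/4

Extreme points and P = 13x1 + 4x2:
  (0, 106/7) → P = 424/7
  (0, 13) → P = 52
  (15/4, 13) → P = 403/4

At the optimal vertex, 4x1 + 7x2 = 106 and x2 = 13.
Solving simultaneously gives x1 = 15/4, x2 = 13.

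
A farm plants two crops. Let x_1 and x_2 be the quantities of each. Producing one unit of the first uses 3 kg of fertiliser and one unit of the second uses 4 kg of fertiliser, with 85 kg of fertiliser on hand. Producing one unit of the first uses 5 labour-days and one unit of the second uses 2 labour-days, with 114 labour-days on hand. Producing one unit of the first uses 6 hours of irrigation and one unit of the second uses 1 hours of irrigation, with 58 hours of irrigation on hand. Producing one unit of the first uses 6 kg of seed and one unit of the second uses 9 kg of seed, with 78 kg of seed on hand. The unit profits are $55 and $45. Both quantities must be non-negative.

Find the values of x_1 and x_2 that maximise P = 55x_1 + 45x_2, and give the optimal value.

Extreme points and P = 55x_1 + 45x_2:
  (0, 0) → P = 0
  (0, 26/3) → P = 390
  (29/3, 0) → P = 1595/3
  (37/4, 5/2) → P = 2485/4

At the optimal vertex, 6x_1 + x_2 = 58 and 6x_1 + 9x_2 = 78.
Solving simultaneously gives x_1 = 37/4, x_2 = 5/2.

x_1 = 37/4, x_2 = 5/2, maximum P = 2485/4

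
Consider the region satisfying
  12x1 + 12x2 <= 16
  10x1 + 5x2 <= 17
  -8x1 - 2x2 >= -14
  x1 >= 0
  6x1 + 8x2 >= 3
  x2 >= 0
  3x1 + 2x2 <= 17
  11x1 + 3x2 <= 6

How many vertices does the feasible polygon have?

Of the 28 pairwise boundary intersections, those satisfying every inequality are:
  (0, 4/3)
  (1/4, 13/12)
  (0, 3/8)
  (1/2, 0)
  (6/11, 0)

5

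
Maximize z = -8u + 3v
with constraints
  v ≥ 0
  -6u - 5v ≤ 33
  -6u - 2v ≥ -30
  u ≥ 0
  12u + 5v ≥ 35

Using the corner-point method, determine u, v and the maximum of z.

Corner points and z = -8u + 3v:
  (5, 0) → z = -40
  (35/12, 0) → z = -70/3
  (0, 15) → z = 45
  (0, 7) → z = 21

The binding constraints are -6u - 2v = -30 and u = 0.
Solving simultaneously gives u = 0, v = 15.

u = 0, v = 15, maximum z = 45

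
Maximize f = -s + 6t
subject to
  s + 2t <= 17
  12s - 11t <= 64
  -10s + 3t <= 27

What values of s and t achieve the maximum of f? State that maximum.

Extreme points and f = -s + 6t:
  (9, 4) → f = 15
  (-3/23, 197/23) → f = 1185/23
  (-489/74, -482/37) → f = -5295/74

At the optimal vertex, s + 2t = 17 and -10s + 3t = 27.
Solving simultaneously gives s = -3/23, t = 197/23.

s = -3/23, t = 197/23, maximum f = 1185/23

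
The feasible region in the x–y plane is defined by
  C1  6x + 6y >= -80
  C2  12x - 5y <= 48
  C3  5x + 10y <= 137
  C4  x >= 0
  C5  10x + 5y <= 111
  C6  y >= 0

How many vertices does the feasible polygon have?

5

The feasible vertices (each the meet of two boundaries and inside every other half-plane) are:
  (159/22, 426/55)
  (4, 0)
  (0, 137/10)
  (17/3, 163/15)
  (0, 0)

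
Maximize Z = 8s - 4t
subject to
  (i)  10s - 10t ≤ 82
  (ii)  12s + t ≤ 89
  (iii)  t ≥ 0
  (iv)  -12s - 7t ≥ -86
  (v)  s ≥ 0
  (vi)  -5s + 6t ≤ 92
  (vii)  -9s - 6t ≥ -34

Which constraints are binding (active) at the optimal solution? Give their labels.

(iii) and (vii)

Feasible corners and Z = 8s - 4t:
  (0, 0) → Z = 0
  (34/9, 0) → Z = 272/9
  (0, 17/3) → Z = -68/3

The maximum is at (34/9, 0). Substituting into each constraint, equality holds for (iii) and (vii); the remaining constraints have slack.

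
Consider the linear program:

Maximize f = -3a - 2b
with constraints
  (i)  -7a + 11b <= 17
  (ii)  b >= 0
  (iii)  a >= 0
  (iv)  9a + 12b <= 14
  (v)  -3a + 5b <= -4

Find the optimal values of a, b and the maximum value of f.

a = 4/3, b = 0, maximum f = -4

Corner points and f = -3a - 2b:
  (14/9, 0) → f = -14/3
  (4/3, 0) → f = -4
  (118/81, 2/27) → f = -122/27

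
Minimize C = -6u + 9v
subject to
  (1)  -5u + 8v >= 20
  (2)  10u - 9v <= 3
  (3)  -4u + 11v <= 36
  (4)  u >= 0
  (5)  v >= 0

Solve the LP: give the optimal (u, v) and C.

u = 68/23, v = 100/23, minimum C = 492/23

Feasible corners and C = -6u + 9v:
  (68/23, 100/23) → C = 492/23
  (0, 5/2) → C = 45/2
  (0, 36/11) → C = 324/11

The optimum lies where -5u + 8v = 20 and -4u + 11v = 36.
Solving simultaneously gives u = 68/23, v = 100/23.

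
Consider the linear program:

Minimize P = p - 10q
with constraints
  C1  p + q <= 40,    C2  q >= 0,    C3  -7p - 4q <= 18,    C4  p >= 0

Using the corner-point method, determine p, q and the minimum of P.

Vertices and P = p - 10q:
  (40, 0) → P = 40
  (0, 40) → P = -400
  (0, 0) → P = 0

p = 0, q = 40, minimum P = -400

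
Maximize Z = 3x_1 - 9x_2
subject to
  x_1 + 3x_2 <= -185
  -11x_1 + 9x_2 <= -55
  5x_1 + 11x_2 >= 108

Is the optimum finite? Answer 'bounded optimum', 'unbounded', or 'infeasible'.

unbounded

From the feasible point (2359/4, -1033/4), moving in the direction (3, -1) keeps every constraint satisfied while Z increases without bound.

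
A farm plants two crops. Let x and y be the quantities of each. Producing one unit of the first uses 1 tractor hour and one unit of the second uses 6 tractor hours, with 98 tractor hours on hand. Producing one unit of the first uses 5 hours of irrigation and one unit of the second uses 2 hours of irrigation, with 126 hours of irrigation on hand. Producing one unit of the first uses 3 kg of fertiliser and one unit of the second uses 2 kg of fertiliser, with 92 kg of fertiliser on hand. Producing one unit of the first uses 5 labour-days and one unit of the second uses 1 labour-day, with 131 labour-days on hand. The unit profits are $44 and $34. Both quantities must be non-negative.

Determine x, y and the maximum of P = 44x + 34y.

x = 20, y = 13, maximum P = 1322

Extreme points and P = 44x + 34y:
  (0, 0) → P = 0
  (0, 49/3) → P = 1666/3
  (126/5, 0) → P = 5544/5
  (20, 13) → P = 1322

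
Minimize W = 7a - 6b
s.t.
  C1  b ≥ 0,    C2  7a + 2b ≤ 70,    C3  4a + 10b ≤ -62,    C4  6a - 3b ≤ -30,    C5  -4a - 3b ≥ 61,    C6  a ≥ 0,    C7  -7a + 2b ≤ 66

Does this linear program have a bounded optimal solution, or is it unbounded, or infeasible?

The boundaries a = 0 and -7a + 2b = 66 meet at (0, 33), but that point violates 4a + 10b ≤ -62. Every candidate vertex is excluded by some other constraint, so the feasible region is empty.

infeasible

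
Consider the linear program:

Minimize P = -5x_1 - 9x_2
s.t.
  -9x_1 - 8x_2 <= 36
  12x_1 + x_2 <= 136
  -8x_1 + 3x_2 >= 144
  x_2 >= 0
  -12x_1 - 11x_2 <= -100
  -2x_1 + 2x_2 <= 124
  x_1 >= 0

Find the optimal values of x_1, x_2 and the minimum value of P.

x_1 = 74/13, x_2 = 880/13, minimum P = -8290/13

Feasible corners and P = -5x_1 - 9x_2:
  (6, 64) → P = -606
  (74/13, 880/13) → P = -8290/13
  (0, 48) → P = -432
  (0, 62) → P = -558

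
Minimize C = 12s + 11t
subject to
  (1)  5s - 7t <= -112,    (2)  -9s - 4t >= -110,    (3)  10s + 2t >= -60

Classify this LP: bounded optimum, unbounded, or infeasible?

Feasible corners and C = 12s + 11t:
  (322/83, 1558/83) → C = 21002/83
  (-161/20, 41/4) → C = 323/20
  (-230/11, 820/11) → C = 6260/11
The feasible region has finitely many vertices and no improving ray; the minimum is 323/20 at (-161/20, 41/4).

bounded optimum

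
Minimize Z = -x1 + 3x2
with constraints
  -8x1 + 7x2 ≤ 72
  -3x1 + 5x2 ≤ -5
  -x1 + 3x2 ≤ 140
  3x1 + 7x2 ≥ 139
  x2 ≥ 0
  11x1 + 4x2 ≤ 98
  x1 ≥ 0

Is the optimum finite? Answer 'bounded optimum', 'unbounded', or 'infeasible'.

infeasible

The boundaries -3x1 + 5x2 = -5 and -x1 + 3x2 = 140 meet at (715/4, 425/4), but that point violates 11x1 + 4x2 ≤ 98. Every candidate vertex is excluded by some other constraint, so the feasible region is empty.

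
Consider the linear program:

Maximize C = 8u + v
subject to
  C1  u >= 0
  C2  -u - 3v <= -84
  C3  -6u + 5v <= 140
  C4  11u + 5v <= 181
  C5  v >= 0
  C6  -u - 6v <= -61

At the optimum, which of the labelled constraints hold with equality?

C2 and C4

Corner points and C = 8u + v:
  (0, 28) → C = 28
  (123/28, 743/28) → C = 1727/28
  (41/17, 2626/85) → C = 4266/85

The maximum is at (123/28, 743/28). Substituting into each constraint, equality holds for C2 and C4; the remaining constraints have slack.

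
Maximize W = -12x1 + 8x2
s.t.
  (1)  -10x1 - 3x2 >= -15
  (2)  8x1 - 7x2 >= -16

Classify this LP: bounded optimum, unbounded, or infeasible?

From the feasible point (57/94, 140/47), moving in the direction (-7, -8) keeps every constraint satisfied while W increases without bound.

unbounded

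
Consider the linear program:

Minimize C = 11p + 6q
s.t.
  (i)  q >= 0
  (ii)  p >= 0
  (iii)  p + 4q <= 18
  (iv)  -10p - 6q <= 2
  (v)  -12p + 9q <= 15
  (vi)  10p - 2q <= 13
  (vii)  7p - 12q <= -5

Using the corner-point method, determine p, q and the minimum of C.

p = 0, q = 5/12, minimum C = 5/2

Corner points and C = 11p + 6q:
  (0, 5/3) → C = 10
  (0, 5/12) → C = 5/2
  (34/19, 77/19) → C = 44
  (44/21, 167/42) → C = 985/21
  (83/53, 141/106) → C = 1336/53

At the optimal vertex, p = 0 and 7p - 12q = -5.
Solving simultaneously gives p = 0, q = 5/12.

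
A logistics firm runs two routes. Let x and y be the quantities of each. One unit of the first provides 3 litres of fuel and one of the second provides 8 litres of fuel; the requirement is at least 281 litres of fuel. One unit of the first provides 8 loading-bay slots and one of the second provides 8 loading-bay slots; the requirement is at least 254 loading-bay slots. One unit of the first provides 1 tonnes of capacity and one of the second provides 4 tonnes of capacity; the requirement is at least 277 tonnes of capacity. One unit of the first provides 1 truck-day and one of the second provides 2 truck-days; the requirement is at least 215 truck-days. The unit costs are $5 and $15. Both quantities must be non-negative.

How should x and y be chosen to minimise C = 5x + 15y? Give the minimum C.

x = 153, y = 31, minimum C = 1230

Feasible corners and C = 5x + 15y:
  (0, 215/2) → C = 3225/2
  (277, 0) → C = 1385
  (153, 31) → C = 1230
The feasible region is unbounded (it extends along (0, 1), (1, 0)), but C strictly increases along every unbounded feasible direction, so there is no improving ray and the minimum is attained at a vertex.

The optimum lies where x + 4y = 277 and x + 2y = 215.
Solving simultaneously gives x = 153, y = 31.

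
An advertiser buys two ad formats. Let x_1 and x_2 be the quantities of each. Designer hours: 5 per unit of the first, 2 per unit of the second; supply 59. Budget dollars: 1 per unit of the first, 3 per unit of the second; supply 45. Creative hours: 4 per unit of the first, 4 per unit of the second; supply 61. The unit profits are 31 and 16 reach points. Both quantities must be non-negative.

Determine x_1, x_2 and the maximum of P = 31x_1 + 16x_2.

Corner points and P = 31x_1 + 16x_2:
  (0, 0) → P = 0
  (0, 15) → P = 240
  (59/5, 0) → P = 1829/5
  (19/2, 23/4) → P = 773/2
  (3/8, 119/8) → P = 1997/8

The optimum lies where 5x_1 + 2x_2 = 59 and 4x_1 + 4x_2 = 61.
Solving simultaneously gives x_1 = 19/2, x_2 = 23/4.

x_1 = 19/2, x_2 = 23/4, maximum P = 773/2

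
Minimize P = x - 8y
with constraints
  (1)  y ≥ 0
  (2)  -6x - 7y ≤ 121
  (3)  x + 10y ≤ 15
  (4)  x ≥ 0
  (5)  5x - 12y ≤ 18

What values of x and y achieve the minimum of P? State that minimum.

x = 0, y = 3/2, minimum P = -12

Vertices and P = x - 8y:
  (0, 0) → P = 0
  (18/5, 0) → P = 18/5
  (0, 3/2) → P = -12
  (180/31, 57/62) → P = -48/31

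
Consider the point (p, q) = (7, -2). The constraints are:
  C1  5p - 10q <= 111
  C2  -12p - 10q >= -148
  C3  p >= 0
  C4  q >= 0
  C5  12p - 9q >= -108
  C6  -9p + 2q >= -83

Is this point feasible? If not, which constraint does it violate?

not feasible — violates C4

Constraint C4: q = -2, which is not ≥ 0. All other constraints are satisfied.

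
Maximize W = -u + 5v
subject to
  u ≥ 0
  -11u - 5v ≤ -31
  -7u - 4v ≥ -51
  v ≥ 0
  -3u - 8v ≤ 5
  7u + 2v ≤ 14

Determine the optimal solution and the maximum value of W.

Feasible corners and W = -u + 5v:
  (0, 31/5) → W = 31
  (0, 7) → W = 35
  (8/13, 63/13) → W = 307/13

At the optimal vertex, u = 0 and 7u + 2v = 14.
Solving simultaneously gives u = 0, v = 7.

u = 0, v = 7, maximum W = 35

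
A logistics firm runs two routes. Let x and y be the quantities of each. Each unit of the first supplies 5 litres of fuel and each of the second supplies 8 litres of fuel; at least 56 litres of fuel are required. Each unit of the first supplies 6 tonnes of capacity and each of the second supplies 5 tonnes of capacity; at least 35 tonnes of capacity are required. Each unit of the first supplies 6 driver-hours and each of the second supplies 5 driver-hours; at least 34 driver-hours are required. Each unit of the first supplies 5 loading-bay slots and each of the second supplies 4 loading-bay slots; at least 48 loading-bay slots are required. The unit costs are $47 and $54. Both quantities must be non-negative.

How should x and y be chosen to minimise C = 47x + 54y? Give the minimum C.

Feasible corners and C = 47x + 54y:
  (0, 12) → C = 648
  (56/5, 0) → C = 2632/5
  (8, 2) → C = 484
The feasible region is unbounded (it extends along (0, 1), (1, 0)), but C strictly increases along every unbounded feasible direction, so there is no improving ray and the minimum is attained at a vertex.

x = 8, y = 2, minimum C = 484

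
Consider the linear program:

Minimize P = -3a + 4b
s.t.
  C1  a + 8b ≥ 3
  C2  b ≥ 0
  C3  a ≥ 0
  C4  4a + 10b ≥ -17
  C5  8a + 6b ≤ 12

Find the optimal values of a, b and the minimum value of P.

Extreme points and P = -3a + 4b:
  (0, 3/8) → P = 3/2
  (39/29, 6/29) → P = -93/29
  (0, 2) → P = 8

The optimum lies where a + 8b = 3 and 8a + 6b = 12.
Solving simultaneously gives a = 39/29, b = 6/29.

a = 39/29, b = 6/29, minimum P = -93/29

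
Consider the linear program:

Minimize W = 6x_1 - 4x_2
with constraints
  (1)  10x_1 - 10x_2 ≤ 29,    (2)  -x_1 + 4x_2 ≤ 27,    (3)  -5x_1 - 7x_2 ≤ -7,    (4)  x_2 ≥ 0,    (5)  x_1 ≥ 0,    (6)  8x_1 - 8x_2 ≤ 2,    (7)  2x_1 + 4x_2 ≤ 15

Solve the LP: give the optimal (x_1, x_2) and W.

x_1 = 0, x_2 = 15/4, minimum W = -15

Feasible corners and W = 6x_1 - 4x_2:
  (0, 1) → W = -4
  (35/48, 23/48) → W = 59/24
  (0, 15/4) → W = -15
  (8/3, 29/12) → W = 19/3

At the optimal vertex, x_1 = 0 and 2x_1 + 4x_2 = 15.
Solving simultaneously gives x_1 = 0, x_2 = 15/4.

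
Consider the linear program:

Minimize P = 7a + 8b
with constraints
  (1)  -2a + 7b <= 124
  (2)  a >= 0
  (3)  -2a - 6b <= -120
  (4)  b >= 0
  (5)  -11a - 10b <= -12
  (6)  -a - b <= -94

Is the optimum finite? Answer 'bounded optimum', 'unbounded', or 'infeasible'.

bounded optimum

Feasible corners and P = 7a + 8b:
  (178/3, 104/3) → P = 2078/3
  (94, 0) → P = 658
The feasible region has finitely many vertices and no improving ray; the minimum is 658 at (94, 0).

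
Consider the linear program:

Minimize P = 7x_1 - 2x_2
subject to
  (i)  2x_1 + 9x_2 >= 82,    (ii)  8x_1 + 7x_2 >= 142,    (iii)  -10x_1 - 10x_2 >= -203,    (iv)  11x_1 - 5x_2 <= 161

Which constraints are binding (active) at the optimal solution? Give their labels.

(ii) and (iii)

Vertices and P = 7x_1 - 2x_2:
  (352/29, 186/29) → P = 2092/29
  (1007/70, 207/35) → P = 6221/70
  (-1/10, 102/5) → P = -83/2

The minimum is at (-1/10, 102/5). Substituting into each constraint, equality holds for (ii) and (iii); the remaining constraints have slack.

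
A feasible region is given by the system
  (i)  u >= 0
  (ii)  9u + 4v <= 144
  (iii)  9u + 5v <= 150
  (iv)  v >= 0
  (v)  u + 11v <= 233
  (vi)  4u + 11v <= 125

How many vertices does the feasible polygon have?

5

Intersecting each pair of boundary lines and keeping only the points that satisfy every inequality leaves:
  (0, 0)
  (0, 125/11)
  (40/3, 6)
  (16, 0)
  (1025/79, 525/79)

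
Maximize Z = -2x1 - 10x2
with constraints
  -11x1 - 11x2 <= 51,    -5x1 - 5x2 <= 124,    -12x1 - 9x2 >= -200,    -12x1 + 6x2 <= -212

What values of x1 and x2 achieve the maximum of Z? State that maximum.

x1 = 2659/33, x2 = -2812/33, maximum Z = 22802/33

Feasible corners and Z = -2x1 - 10x2:
  (2659/33, -2812/33) → Z = 22802/33
  (1013/99, -1472/99) → Z = 1154/9
  (259/15, -4/5) → Z = -398/15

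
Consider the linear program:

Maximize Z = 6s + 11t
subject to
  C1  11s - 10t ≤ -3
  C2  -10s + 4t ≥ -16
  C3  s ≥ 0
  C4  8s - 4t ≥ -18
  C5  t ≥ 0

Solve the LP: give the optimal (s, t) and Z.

s = 17, t = 77/2, maximum Z = 1051/2

At the optimal vertex, -10s + 4t = -16 and 8s - 4t = -18.
Solving simultaneously gives s = 17, t = 77/2.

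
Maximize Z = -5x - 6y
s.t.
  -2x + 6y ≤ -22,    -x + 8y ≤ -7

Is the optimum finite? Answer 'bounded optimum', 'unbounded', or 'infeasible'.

From the feasible point (67/5, 4/5), moving in the direction (-6, -2) keeps every constraint satisfied while Z increases without bound.

unbounded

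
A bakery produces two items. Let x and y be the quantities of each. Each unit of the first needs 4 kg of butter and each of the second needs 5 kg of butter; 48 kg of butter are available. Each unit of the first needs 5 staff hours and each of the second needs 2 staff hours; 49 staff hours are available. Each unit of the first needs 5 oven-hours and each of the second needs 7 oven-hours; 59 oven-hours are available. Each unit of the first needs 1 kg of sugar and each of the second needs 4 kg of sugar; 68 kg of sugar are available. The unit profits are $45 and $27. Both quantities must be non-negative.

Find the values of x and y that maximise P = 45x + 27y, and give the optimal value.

Corner points and P = 45x + 27y:
  (0, 0) → P = 0
  (0, 59/7) → P = 1593/7
  (49/5, 0) → P = 441
  (9, 2) → P = 459

x = 9, y = 2, maximum P = 459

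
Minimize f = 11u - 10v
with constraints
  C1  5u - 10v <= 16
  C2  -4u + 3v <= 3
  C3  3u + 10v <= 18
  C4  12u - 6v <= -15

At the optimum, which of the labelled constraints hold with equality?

Vertices and f = 11u - 10v:
  (-78/25, -79/25) → f = -68/25
  (-41/15, -89/30) → f = -2/5
  (-9/4, -2) → f = -19/4

The minimum is at (-9/4, -2). Substituting into each constraint, equality holds for C2 and C4; the remaining constraints have slack.

C2 and C4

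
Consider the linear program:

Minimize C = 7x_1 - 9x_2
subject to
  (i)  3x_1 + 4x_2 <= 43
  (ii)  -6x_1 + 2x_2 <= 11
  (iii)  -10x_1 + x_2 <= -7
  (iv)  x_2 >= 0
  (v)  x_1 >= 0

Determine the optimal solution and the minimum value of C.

x_1 = 71/43, x_2 = 409/43, minimum C = -3184/43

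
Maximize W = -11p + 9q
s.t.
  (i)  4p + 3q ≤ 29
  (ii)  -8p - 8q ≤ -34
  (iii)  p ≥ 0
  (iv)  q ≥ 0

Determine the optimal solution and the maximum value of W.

The optimum lies where 4p + 3q = 29 and p = 0.
Solving simultaneously gives p = 0, q = 29/3.

p = 0, q = 29/3, maximum W = 87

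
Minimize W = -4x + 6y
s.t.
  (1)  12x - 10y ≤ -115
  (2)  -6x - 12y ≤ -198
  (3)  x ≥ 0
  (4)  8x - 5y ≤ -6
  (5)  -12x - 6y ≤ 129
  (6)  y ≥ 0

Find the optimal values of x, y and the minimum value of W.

x = 50/17, y = 511/34, minimum W = 1333/17

Vertices and W = -4x + 6y:
  (50/17, 511/34) → W = 1333/17
  (103/4, 212/5) → W = 757/5
  (0, 33/2) → W = 99
The feasible region is unbounded (it extends along (0, 1), (5, 8)), but W strictly increases along every unbounded feasible direction, so there is no improving ray and the minimum is attained at a vertex.

At the optimal vertex, 12x - 10y = -115 and -6x - 12y = -198.
Solving simultaneously gives x = 50/17, y = 511/34.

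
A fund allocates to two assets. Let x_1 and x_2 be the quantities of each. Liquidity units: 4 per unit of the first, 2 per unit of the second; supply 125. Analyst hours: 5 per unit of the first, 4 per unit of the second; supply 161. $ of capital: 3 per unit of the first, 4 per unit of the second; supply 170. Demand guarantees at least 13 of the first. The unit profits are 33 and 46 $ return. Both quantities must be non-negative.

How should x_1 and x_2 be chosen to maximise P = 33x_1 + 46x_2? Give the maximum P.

x_1 = 13, x_2 = 24, maximum P = 1533

Corner points and P = 33x_1 + 46x_2:
  (125/4, 0) → P = 4125/4
  (13, 0) → P = 429
  (89/3, 19/6) → P = 3374/3
  (13, 24) → P = 1533

The optimum lies where 5x_1 + 4x_2 = 161 and x_1 = 13.
Solving simultaneously gives x_1 = 13, x_2 = 24.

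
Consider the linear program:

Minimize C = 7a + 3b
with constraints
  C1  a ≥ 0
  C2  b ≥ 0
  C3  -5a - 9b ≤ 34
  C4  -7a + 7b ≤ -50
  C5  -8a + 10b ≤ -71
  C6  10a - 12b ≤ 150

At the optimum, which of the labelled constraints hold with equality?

Vertices and C = 7a + 3b:
  (71/8, 0) → C = 497/8
  (15, 0) → C = 105
  (162, 245/2) → C = 3003/2

The minimum is at (71/8, 0). Substituting into each constraint, equality holds for C2 and C5; the remaining constraints have slack.

C2 and C5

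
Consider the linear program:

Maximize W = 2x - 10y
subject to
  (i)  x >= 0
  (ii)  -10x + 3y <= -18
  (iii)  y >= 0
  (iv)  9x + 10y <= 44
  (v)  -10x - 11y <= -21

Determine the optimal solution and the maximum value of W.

Corner points and W = 2x - 10y:
  (312/127, 278/127) → W = -2156/127
  (261/140, 3/14) → W = 111/70
  (44/9, 0) → W = 88/9
  (21/10, 0) → W = 21/5

x = 44/9, y = 0, maximum W = 88/9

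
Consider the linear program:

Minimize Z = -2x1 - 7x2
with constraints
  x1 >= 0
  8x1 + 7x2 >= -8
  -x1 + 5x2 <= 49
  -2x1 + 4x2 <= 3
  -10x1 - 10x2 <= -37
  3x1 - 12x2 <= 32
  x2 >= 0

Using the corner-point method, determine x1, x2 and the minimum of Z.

x1 = 748/3, x2 = 179/3, minimum Z = -2749/3

Feasible corners and Z = -2x1 - 7x2:
  (181/6, 95/6) → Z = -1027/6
  (748/3, 179/3) → Z = -2749/3
  (59/30, 26/15) → Z = -241/15
  (37/10, 0) → Z = -37/5
  (32/3, 0) → Z = -64/3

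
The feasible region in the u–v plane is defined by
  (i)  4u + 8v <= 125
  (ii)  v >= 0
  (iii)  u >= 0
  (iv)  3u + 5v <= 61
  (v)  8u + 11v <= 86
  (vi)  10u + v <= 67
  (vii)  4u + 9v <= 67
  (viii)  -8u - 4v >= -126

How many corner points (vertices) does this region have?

The feasible vertices (each the meet of two boundaries and inside every other half-plane) are:
  (0, 0)
  (67/10, 0)
  (0, 67/9)
  (217/34, 54/17)
  (37/28, 48/7)

5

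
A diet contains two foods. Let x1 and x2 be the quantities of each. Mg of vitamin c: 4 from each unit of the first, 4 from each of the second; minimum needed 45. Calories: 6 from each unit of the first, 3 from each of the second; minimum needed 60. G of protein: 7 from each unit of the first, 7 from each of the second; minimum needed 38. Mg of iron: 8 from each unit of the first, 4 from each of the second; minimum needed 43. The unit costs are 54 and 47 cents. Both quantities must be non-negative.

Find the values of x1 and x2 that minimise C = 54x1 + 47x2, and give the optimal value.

x1 = 35/4, x2 = 5/2, minimum C = 590

Corner points and C = 54x1 + 47x2:
  (0, 20) → C = 940
  (45/4, 0) → C = 1215/2
  (35/4, 5/2) → C = 590
The feasible region is unbounded (it extends along (0, 1), (1, 0)), but C strictly increases along every unbounded feasible direction, so there is no improving ray and the minimum is attained at a vertex.

At the optimal vertex, 4x1 + 4x2 = 45 and 6x1 + 3x2 = 60.
Solving simultaneously gives x1 = 35/4, x2 = 5/2.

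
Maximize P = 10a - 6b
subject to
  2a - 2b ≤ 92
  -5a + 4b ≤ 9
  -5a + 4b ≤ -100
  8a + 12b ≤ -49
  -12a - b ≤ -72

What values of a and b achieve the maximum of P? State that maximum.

Corner points and P = 10a - 6b:
  (503/20, -417/20) → P = 1883/5
  (118/13, -480/13) → P = 4060/13
  (251/23, -1045/92) → P = 8155/46
  (388/53, -840/53) → P = 8920/53

At the optimal vertex, 2a - 2b = 92 and 8a + 12b = -49.
Solving simultaneously gives a = 503/20, b = -417/20.

a = 503/20, b = -417/20, maximum P = 1883/5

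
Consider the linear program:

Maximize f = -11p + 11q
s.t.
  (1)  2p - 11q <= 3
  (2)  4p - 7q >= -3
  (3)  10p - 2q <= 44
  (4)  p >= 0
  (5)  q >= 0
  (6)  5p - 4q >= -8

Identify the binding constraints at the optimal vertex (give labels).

(2) and (4)

Vertices and f = -11p + 11q:
  (239/53, 29/53) → f = -2310/53
  (3/2, 0) → f = -33/2
  (157/31, 103/31) → f = -594/31
  (0, 3/7) → f = 33/7
  (0, 0) → f = 0

The maximum is at (0, 3/7). Substituting into each constraint, equality holds for (2) and (4); the remaining constraints have slack.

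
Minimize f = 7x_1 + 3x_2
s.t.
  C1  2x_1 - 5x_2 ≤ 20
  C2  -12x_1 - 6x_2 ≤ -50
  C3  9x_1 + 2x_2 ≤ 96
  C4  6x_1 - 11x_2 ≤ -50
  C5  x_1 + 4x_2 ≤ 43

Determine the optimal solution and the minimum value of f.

Feasible corners and f = 7x_1 + 3x_2:
  (125/84, 75/14) → f = 2225/84
  (-29/21, 233/21) → f = 496/21
  (39/5, 44/5) → f = 81

At the optimal vertex, -12x_1 - 6x_2 = -50 and x_1 + 4x_2 = 43.
Solving simultaneously gives x_1 = -29/21, x_2 = 233/21.

x_1 = -29/21, x_2 = 233/21, minimum f = 496/21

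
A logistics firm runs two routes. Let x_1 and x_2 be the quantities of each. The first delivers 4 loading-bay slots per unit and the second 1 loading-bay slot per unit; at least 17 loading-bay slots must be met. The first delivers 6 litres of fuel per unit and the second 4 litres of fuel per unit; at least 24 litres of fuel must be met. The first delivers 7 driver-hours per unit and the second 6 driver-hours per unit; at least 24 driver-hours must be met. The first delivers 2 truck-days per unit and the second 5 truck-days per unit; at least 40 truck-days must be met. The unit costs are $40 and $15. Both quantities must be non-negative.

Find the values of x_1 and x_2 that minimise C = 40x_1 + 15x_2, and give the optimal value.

x_1 = 5/2, x_2 = 7, minimum C = 205

Extreme points and C = 40x_1 + 15x_2:
  (0, 17) → C = 255
  (20, 0) → C = 800
  (5/2, 7) → C = 205
The feasible region is unbounded (it extends along (0, 1), (1, 0)), but C strictly increases along every unbounded feasible direction, so there is no improving ray and the minimum is attained at a vertex.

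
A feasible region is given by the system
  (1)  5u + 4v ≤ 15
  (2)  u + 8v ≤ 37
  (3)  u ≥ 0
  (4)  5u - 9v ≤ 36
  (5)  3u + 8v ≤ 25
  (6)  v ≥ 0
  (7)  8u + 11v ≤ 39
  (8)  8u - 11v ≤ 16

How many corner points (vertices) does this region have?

Intersecting each pair of boundary lines and keeping only the points that satisfy every inequality leaves:
  (5/7, 20/7)
  (229/87, 40/87)
  (0, 25/8)
  (0, 0)
  (2, 0)

5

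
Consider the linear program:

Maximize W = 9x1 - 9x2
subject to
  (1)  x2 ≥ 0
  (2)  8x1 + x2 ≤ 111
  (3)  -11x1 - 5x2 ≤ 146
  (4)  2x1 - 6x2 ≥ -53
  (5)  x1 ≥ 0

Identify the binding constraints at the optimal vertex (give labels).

(1) and (2)

Vertices and W = 9x1 - 9x2:
  (111/8, 0) → W = 999/8
  (0, 0) → W = 0
  (613/50, 323/25) → W = -297/50
  (0, 53/6) → W = -159/2

The maximum is at (111/8, 0). Substituting into each constraint, equality holds for (1) and (2); the remaining constraints have slack.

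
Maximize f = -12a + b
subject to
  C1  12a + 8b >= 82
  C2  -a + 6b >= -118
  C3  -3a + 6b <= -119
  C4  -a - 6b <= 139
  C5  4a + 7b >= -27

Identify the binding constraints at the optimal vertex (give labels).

Feasible corners and f = -12a + b:
  (361/24, -197/16) → f = -3085/16
  (395/26, -163/13) → f = -2533/13
  (664/31, -499/31) → f = -8467/31
The feasible region is unbounded (it extends along (6, 1), (2, 1)), but f strictly decreases along every unbounded feasible direction, so there is no improving ray and the maximum is attained at a vertex.

The maximum is at (361/24, -197/16). Substituting into each constraint, equality holds for C1 and C3; the remaining constraints have slack.

C1 and C3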